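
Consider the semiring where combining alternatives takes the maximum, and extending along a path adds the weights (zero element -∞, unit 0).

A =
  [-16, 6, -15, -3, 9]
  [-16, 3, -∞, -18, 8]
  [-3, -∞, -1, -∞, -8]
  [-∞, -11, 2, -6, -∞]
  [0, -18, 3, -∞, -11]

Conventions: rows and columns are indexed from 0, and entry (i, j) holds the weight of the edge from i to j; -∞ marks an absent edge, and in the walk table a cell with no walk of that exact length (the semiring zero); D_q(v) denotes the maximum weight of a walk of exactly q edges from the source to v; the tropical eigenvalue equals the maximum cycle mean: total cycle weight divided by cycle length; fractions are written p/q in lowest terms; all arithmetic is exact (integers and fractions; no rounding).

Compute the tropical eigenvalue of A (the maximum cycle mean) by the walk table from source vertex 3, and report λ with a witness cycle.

q=0: [-∞, -∞, -∞, 0, -∞]
q=1: [-∞, -11, 2, -6, -∞]
q=2: [-1, -8, 1, -12, -3]
q=3: [-2, 5, 0, -4, 8]
q=4: [8, 8, 11, -5, 13]
q=5: [13, 14, 16, 5, 17]
Optimal cycle mean attained by: cycle 0->1->4->0, total 6 + 8 + 0, length 3.
Answer: λ = 14/3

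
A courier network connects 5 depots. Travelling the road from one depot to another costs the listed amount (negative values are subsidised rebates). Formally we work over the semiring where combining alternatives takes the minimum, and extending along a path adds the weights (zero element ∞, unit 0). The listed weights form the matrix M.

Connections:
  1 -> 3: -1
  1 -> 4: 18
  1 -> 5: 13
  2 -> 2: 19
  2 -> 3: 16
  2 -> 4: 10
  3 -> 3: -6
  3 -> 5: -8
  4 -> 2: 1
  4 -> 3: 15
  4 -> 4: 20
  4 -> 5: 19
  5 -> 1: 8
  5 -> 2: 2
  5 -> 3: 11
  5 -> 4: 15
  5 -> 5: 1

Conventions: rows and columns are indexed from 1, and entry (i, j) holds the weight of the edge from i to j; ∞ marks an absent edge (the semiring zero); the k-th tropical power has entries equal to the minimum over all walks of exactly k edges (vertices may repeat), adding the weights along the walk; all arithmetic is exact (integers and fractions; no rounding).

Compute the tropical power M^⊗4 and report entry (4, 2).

M^⊗2:
  [21, 15, -7, 28, -9]
  [∞, 11, 10, 29, 8]
  [0, -6, -12, 7, -14]
  [27, 20, 9, 11, 7]
  [9, 3, 5, 12, 2]
M^⊗3:
  [-1, -7, -13, 6, -15]
  [16, 10, 4, 21, 2]
  [-6, -12, -18, 1, -20]
  [15, 9, 3, 22, 1]
  [10, 4, -1, 13, -3]
M^⊗4:
  [-7, -13, -19, 0, -21]
  [10, 4, -2, 17, -4]
  [-12, -18, -24, -5, -26]
  [9, 3, -3, 16, -5]
  [5, -1, -7, 12, -9]
Key observation: the optimum is the walk 4->3->3->5->2, with weight 15 + (-6) + (-8) + 2 = 3.
Optimal value attained by: walk 4->3->3->5->2.
Answer: (M^⊗4)[4][2] = 3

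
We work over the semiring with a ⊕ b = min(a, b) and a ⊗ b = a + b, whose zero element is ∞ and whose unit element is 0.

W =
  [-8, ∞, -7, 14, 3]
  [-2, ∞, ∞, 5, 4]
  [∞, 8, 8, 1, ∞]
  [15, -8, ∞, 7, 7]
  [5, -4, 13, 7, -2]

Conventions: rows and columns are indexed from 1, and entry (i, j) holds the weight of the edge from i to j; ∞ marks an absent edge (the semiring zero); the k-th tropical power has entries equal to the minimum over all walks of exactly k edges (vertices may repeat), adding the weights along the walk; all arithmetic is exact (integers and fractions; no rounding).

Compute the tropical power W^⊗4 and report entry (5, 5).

W^⊗2:
  [-16, -1, -15, -6, -5]
  [-10, -3, -9, 11, 1]
  [6, -7, 16, 8, 8]
  [-10, -1, 8, -3, -4]
  [-6, -6, -2, 1, -4]
W^⊗3:
  [-24, -14, -23, -14, -13]
  [-18, -3, -17, -8, -7]
  [-9, 0, -1, -2, -3]
  [-18, -11, -17, 3, -7]
  [-14, -8, -13, -1, -6]
W^⊗4:
  [-32, -22, -31, -22, -21]
  [-26, -16, -25, -16, -15]
  [-17, -10, -16, 0, -6]
  [-26, -11, -25, -16, -15]
  [-22, -10, -21, -12, -11]
Key observation: the optimum is the walk 5->2->1->1->5, with weight (-4) + (-2) + (-8) + 3 = -11.
Optimal value attained by: walk 5->2->1->1->5.
Answer: (W^⊗4)[5][5] = -11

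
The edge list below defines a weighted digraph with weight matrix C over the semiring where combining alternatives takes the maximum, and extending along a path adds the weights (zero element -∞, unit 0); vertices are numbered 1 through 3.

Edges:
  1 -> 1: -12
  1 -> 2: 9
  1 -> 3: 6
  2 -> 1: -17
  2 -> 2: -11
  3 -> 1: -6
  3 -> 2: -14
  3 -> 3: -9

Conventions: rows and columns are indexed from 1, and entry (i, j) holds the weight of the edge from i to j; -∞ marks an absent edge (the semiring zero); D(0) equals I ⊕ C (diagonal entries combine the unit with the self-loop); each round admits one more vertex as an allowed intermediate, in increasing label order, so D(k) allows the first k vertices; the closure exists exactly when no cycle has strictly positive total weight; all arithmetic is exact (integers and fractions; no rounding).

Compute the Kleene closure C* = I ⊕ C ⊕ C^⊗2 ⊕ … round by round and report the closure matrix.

D(0):
  [0, 9, 6]
  [-17, 0, -∞]
  [-6, -14, 0]
D(1):
  [0, 9, 6]
  [-17, 0, -11]
  [-6, 3, 0]
D(2):
  [0, 9, 6]
  [-17, 0, -11]
  [-6, 3, 0]
D(3):
  [0, 9, 6]
  [-17, 0, -11]
  [-6, 3, 0]
Answer: C* = [[0, 9, 6], [-17, 0, -11], [-6, 3, 0]]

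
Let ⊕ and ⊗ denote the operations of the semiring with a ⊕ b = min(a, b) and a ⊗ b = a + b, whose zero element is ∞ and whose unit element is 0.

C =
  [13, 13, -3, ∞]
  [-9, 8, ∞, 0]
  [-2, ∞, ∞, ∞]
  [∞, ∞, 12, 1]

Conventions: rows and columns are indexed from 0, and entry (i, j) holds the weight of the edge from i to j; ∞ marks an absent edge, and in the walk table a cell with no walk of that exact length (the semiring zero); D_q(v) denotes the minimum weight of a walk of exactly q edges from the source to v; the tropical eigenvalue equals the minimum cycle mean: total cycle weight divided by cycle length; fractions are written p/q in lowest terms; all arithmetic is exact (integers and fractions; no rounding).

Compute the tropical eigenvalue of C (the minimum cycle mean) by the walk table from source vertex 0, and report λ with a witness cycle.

q=0: [0, ∞, ∞, ∞]
q=1: [13, 13, -3, ∞]
q=2: [-5, 21, 10, 13]
q=3: [8, 8, -8, 14]
q=4: [-10, 16, 5, 8]
Optimal cycle mean attained by: cycle 0->2->0, total (-3) + (-2), length 2.
Answer: λ = -5/2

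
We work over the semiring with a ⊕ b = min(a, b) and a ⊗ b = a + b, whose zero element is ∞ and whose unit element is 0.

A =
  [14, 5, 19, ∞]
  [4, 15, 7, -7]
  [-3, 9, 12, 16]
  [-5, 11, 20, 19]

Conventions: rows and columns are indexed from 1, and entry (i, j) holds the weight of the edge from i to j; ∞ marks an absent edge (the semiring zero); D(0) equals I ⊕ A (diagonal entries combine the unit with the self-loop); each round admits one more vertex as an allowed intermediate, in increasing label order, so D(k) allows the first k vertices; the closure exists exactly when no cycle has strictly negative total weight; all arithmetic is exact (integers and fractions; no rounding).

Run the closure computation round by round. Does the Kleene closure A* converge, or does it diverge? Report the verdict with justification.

D(0):
  [0, 5, 19, ∞]
  [4, 0, 7, -7]
  [-3, 9, 0, 16]
  [-5, 11, 20, 0]
D(1):
  [0, 5, 19, ∞]
  [4, 0, 7, -7]
  [-3, 2, 0, 16]
  [-5, 0, 14, 0]
Detection: at round 2, diagonal entry (4, 4) turns strictly negative.
Key observation: the cycle 4->1->2->4 has total weight (-5) + 5 + (-7), which is strictly negative.
Answer: DIVERGES — negative cycle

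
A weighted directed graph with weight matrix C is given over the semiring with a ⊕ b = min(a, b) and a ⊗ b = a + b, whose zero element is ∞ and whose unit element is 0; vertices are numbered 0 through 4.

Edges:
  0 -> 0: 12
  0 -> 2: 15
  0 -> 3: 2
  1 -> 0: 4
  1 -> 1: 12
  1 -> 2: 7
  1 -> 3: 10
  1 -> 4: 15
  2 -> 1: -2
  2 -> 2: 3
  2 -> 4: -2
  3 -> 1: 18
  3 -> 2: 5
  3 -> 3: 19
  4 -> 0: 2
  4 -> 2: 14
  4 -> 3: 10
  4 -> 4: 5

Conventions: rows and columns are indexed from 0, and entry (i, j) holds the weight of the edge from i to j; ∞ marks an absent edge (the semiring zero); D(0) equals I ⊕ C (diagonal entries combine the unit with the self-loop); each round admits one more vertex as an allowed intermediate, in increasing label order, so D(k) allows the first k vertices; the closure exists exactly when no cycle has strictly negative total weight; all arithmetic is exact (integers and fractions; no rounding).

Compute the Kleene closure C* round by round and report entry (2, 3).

D(0):
  [0, ∞, 15, 2, ∞]
  [4, 0, 7, 10, 15]
  [∞, -2, 0, ∞, -2]
  [∞, 18, 5, 0, ∞]
  [2, ∞, 14, 10, 0]
D(1):
  [0, ∞, 15, 2, ∞]
  [4, 0, 7, 6, 15]
  [∞, -2, 0, ∞, -2]
  [∞, 18, 5, 0, ∞]
  [2, ∞, 14, 4, 0]
D(2):
  [0, ∞, 15, 2, ∞]
  [4, 0, 7, 6, 15]
  [2, -2, 0, 4, -2]
  [22, 18, 5, 0, 33]
  [2, ∞, 14, 4, 0]
D(3):
  [0, 13, 15, 2, 13]
  [4, 0, 7, 6, 5]
  [2, -2, 0, 4, -2]
  [7, 3, 5, 0, 3]
  [2, 12, 14, 4, 0]
D(4):
  [0, 5, 7, 2, 5]
  [4, 0, 7, 6, 5]
  [2, -2, 0, 4, -2]
  [7, 3, 5, 0, 3]
  [2, 7, 9, 4, 0]
D(5):
  [0, 5, 7, 2, 5]
  [4, 0, 7, 6, 5]
  [0, -2, 0, 2, -2]
  [5, 3, 5, 0, 3]
  [2, 7, 9, 4, 0]
Answer: C*[2][3] = 2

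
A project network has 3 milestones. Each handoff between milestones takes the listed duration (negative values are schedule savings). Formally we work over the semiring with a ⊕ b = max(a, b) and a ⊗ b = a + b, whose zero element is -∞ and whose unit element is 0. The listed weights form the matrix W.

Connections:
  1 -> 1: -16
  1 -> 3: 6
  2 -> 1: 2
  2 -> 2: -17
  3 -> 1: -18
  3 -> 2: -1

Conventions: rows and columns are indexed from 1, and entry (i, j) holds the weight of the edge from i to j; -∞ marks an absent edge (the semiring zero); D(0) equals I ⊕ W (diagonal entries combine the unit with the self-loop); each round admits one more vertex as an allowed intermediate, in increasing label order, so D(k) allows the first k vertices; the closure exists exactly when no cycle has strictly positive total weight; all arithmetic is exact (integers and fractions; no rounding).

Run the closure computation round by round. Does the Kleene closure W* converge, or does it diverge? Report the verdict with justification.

D(0):
  [0, -∞, 6]
  [2, 0, -∞]
  [-18, -1, 0]
D(1):
  [0, -∞, 6]
  [2, 0, 8]
  [-18, -1, 0]
Detection: at round 2, diagonal entry (3, 3) turns strictly positive.
Key observation: the cycle 3->2->1->3 has total weight (-1) + 2 + 6, which is strictly positive.
Answer: DIVERGES — positive cycle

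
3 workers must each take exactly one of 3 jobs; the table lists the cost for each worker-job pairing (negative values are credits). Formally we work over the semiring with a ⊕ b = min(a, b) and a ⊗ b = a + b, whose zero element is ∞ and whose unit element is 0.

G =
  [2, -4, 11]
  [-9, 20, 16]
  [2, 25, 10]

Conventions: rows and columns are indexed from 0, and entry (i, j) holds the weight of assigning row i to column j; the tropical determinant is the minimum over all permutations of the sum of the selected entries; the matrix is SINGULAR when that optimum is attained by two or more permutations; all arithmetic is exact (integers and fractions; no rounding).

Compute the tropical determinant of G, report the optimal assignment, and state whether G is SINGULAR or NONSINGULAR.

σ = (0, 1, 2): 2 + 20 + 10 = 32
σ = (0, 2, 1): 2 + 16 + 25 = 43
σ = (1, 0, 2): (-4) + (-9) + 10 = -3
σ = (1, 2, 0): (-4) + 16 + 2 = 14
σ = (2, 0, 1): 11 + (-9) + 25 = 27
σ = (2, 1, 0): 11 + 20 + 2 = 33
Optimal value attained by: σ = (1, 0, 2).
Answer: det⊕(G) = -3; verdict: NONSINGULAR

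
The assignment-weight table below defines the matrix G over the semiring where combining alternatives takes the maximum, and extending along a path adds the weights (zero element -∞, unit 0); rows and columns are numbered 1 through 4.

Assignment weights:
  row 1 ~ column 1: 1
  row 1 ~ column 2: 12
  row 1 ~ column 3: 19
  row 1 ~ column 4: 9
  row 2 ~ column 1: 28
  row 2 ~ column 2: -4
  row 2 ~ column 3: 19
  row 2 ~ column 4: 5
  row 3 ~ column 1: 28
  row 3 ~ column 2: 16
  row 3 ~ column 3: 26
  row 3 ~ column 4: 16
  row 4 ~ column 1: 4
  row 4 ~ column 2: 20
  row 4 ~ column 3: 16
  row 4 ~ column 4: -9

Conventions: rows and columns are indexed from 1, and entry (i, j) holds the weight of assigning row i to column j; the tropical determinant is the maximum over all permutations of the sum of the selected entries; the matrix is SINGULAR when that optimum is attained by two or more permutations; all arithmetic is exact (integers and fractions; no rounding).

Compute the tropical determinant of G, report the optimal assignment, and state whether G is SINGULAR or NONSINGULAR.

σ = (1, 2, 3, 4): 1 + (-4) + 26 + (-9) = 14
σ = (1, 2, 4, 3): 1 + (-4) + 16 + 16 = 29
σ = (1, 3, 2, 4): 1 + 19 + 16 + (-9) = 27
σ = (1, 3, 4, 2): 1 + 19 + 16 + 20 = 56
σ = (1, 4, 2, 3): 1 + 5 + 16 + 16 = 38
σ = (1, 4, 3, 2): 1 + 5 + 26 + 20 = 52
σ = (2, 1, 3, 4): 12 + 28 + 26 + (-9) = 57
σ = (2, 1, 4, 3): 12 + 28 + 16 + 16 = 72
σ = (2, 3, 1, 4): 12 + 19 + 28 + (-9) = 50
σ = (2, 3, 4, 1): 12 + 19 + 16 + 4 = 51
σ = (2, 4, 1, 3): 12 + 5 + 28 + 16 = 61
σ = (2, 4, 3, 1): 12 + 5 + 26 + 4 = 47
σ = (3, 1, 2, 4): 19 + 28 + 16 + (-9) = 54
σ = (3, 1, 4, 2): 19 + 28 + 16 + 20 = 83
σ = (3, 2, 1, 4): 19 + (-4) + 28 + (-9) = 34
σ = (3, 2, 4, 1): 19 + (-4) + 16 + 4 = 35
σ = (3, 4, 1, 2): 19 + 5 + 28 + 20 = 72
σ = (3, 4, 2, 1): 19 + 5 + 16 + 4 = 44
σ = (4, 1, 2, 3): 9 + 28 + 16 + 16 = 69
σ = (4, 1, 3, 2): 9 + 28 + 26 + 20 = 83
σ = (4, 2, 1, 3): 9 + (-4) + 28 + 16 = 49
σ = (4, 2, 3, 1): 9 + (-4) + 26 + 4 = 35
σ = (4, 3, 1, 2): 9 + 19 + 28 + 20 = 76
σ = (4, 3, 2, 1): 9 + 19 + 16 + 4 = 48
Optimal value attained by: σ = (3, 1, 4, 2).
Answer: det⊕(G) = 83; verdict: SINGULAR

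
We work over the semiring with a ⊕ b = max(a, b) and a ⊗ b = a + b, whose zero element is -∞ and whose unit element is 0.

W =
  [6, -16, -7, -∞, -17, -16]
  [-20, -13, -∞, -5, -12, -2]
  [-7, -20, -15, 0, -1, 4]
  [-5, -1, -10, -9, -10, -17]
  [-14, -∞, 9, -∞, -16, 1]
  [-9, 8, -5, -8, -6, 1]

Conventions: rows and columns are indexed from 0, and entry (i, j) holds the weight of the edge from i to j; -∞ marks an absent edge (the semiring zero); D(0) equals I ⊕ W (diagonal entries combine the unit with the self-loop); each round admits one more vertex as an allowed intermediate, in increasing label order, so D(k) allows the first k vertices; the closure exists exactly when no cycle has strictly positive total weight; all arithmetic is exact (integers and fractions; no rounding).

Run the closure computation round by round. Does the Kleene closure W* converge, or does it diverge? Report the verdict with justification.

Detection: at round 0, diagonal entry (0, 0) turns strictly positive.
Key observation: the cycle 0->0 has total weight 6, which is strictly positive.
Answer: DIVERGES — positive cycle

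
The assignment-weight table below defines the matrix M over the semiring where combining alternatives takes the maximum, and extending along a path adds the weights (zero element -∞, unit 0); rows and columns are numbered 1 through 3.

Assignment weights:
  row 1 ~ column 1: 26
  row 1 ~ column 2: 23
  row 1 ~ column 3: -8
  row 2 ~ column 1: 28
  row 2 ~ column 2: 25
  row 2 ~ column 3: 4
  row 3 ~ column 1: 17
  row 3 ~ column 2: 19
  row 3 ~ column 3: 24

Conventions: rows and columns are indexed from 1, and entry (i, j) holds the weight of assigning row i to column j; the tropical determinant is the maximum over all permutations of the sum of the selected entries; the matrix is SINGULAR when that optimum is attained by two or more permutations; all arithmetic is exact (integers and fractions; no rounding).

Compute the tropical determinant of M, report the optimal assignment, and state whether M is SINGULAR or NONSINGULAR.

σ = (1, 2, 3): 26 + 25 + 24 = 75
σ = (1, 3, 2): 26 + 4 + 19 = 49
σ = (2, 1, 3): 23 + 28 + 24 = 75
σ = (2, 3, 1): 23 + 4 + 17 = 44
σ = (3, 1, 2): (-8) + 28 + 19 = 39
σ = (3, 2, 1): (-8) + 25 + 17 = 34
Optimal value attained by: σ = (1, 2, 3).
Answer: det⊕(M) = 75; verdict: SINGULAR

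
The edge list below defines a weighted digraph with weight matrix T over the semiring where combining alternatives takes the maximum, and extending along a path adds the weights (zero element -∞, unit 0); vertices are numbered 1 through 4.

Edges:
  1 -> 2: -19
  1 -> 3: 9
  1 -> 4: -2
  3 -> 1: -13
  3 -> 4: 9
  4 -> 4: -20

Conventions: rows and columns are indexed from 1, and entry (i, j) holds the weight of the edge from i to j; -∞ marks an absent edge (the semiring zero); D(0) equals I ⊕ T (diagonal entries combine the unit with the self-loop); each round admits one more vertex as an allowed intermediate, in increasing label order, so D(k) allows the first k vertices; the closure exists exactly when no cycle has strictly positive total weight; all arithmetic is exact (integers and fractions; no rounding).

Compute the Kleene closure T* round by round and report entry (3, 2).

D(0):
  [0, -19, 9, -2]
  [-∞, 0, -∞, -∞]
  [-13, -∞, 0, 9]
  [-∞, -∞, -∞, 0]
D(1):
  [0, -19, 9, -2]
  [-∞, 0, -∞, -∞]
  [-13, -32, 0, 9]
  [-∞, -∞, -∞, 0]
D(2):
  [0, -19, 9, -2]
  [-∞, 0, -∞, -∞]
  [-13, -32, 0, 9]
  [-∞, -∞, -∞, 0]
D(3):
  [0, -19, 9, 18]
  [-∞, 0, -∞, -∞]
  [-13, -32, 0, 9]
  [-∞, -∞, -∞, 0]
D(4):
  [0, -19, 9, 18]
  [-∞, 0, -∞, -∞]
  [-13, -32, 0, 9]
  [-∞, -∞, -∞, 0]
Answer: T*[3][2] = -32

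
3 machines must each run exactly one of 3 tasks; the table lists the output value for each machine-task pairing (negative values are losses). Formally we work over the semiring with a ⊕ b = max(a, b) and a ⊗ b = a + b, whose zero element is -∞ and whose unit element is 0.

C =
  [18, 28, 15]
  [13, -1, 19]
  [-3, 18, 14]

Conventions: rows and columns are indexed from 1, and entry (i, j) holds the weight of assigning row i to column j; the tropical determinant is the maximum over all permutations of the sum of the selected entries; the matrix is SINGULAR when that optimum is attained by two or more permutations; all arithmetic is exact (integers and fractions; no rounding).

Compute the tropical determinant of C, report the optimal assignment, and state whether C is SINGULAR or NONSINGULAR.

σ = (1, 2, 3): 18 + (-1) + 14 = 31
σ = (1, 3, 2): 18 + 19 + 18 = 55
σ = (2, 1, 3): 28 + 13 + 14 = 55
σ = (2, 3, 1): 28 + 19 + (-3) = 44
σ = (3, 1, 2): 15 + 13 + 18 = 46
σ = (3, 2, 1): 15 + (-1) + (-3) = 11
Optimal value attained by: σ = (1, 3, 2).
Answer: det⊕(C) = 55; verdict: SINGULAR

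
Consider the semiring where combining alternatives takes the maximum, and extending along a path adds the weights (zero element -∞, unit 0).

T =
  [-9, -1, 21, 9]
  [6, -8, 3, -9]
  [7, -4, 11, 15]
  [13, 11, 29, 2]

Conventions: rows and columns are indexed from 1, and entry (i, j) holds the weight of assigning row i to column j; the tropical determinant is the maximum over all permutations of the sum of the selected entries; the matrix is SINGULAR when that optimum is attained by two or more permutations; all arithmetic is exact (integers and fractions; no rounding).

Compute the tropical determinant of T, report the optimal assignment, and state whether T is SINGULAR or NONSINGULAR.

σ = (1, 2, 3, 4): (-9) + (-8) + 11 + 2 = -4
σ = (1, 2, 4, 3): (-9) + (-8) + 15 + 29 = 27
σ = (1, 3, 2, 4): (-9) + 3 + (-4) + 2 = -8
σ = (1, 3, 4, 2): (-9) + 3 + 15 + 11 = 20
σ = (1, 4, 2, 3): (-9) + (-9) + (-4) + 29 = 7
σ = (1, 4, 3, 2): (-9) + (-9) + 11 + 11 = 4
σ = (2, 1, 3, 4): (-1) + 6 + 11 + 2 = 18
σ = (2, 1, 4, 3): (-1) + 6 + 15 + 29 = 49
σ = (2, 3, 1, 4): (-1) + 3 + 7 + 2 = 11
σ = (2, 3, 4, 1): (-1) + 3 + 15 + 13 = 30
σ = (2, 4, 1, 3): (-1) + (-9) + 7 + 29 = 26
σ = (2, 4, 3, 1): (-1) + (-9) + 11 + 13 = 14
σ = (3, 1, 2, 4): 21 + 6 + (-4) + 2 = 25
σ = (3, 1, 4, 2): 21 + 6 + 15 + 11 = 53
σ = (3, 2, 1, 4): 21 + (-8) + 7 + 2 = 22
σ = (3, 2, 4, 1): 21 + (-8) + 15 + 13 = 41
σ = (3, 4, 1, 2): 21 + (-9) + 7 + 11 = 30
σ = (3, 4, 2, 1): 21 + (-9) + (-4) + 13 = 21
σ = (4, 1, 2, 3): 9 + 6 + (-4) + 29 = 40
σ = (4, 1, 3, 2): 9 + 6 + 11 + 11 = 37
σ = (4, 2, 1, 3): 9 + (-8) + 7 + 29 = 37
σ = (4, 2, 3, 1): 9 + (-8) + 11 + 13 = 25
σ = (4, 3, 1, 2): 9 + 3 + 7 + 11 = 30
σ = (4, 3, 2, 1): 9 + 3 + (-4) + 13 = 21
Optimal value attained by: σ = (3, 1, 4, 2).
Answer: det⊕(T) = 53; verdict: NONSINGULAR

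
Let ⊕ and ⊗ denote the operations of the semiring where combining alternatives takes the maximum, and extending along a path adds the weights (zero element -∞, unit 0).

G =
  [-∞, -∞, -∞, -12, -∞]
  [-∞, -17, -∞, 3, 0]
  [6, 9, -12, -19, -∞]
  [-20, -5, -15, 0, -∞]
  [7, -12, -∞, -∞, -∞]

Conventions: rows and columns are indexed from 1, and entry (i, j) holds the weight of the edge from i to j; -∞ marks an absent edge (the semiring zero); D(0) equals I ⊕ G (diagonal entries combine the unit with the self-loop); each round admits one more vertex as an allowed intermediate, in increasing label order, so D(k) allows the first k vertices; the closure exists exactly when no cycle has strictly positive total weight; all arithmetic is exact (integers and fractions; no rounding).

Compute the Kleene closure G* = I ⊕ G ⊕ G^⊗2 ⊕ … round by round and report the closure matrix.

D(0):
  [0, -∞, -∞, -12, -∞]
  [-∞, 0, -∞, 3, 0]
  [6, 9, 0, -19, -∞]
  [-20, -5, -15, 0, -∞]
  [7, -12, -∞, -∞, 0]
D(1):
  [0, -∞, -∞, -12, -∞]
  [-∞, 0, -∞, 3, 0]
  [6, 9, 0, -6, -∞]
  [-20, -5, -15, 0, -∞]
  [7, -12, -∞, -5, 0]
D(2):
  [0, -∞, -∞, -12, -∞]
  [-∞, 0, -∞, 3, 0]
  [6, 9, 0, 12, 9]
  [-20, -5, -15, 0, -5]
  [7, -12, -∞, -5, 0]
D(3):
  [0, -∞, -∞, -12, -∞]
  [-∞, 0, -∞, 3, 0]
  [6, 9, 0, 12, 9]
  [-9, -5, -15, 0, -5]
  [7, -12, -∞, -5, 0]
D(4):
  [0, -17, -27, -12, -17]
  [-6, 0, -12, 3, 0]
  [6, 9, 0, 12, 9]
  [-9, -5, -15, 0, -5]
  [7, -10, -20, -5, 0]
D(5):
  [0, -17, -27, -12, -17]
  [7, 0, -12, 3, 0]
  [16, 9, 0, 12, 9]
  [2, -5, -15, 0, -5]
  [7, -10, -20, -5, 0]
Answer: G* = [[0, -17, -27, -12, -17], [7, 0, -12, 3, 0], [16, 9, 0, 12, 9], [2, -5, -15, 0, -5], [7, -10, -20, -5, 0]]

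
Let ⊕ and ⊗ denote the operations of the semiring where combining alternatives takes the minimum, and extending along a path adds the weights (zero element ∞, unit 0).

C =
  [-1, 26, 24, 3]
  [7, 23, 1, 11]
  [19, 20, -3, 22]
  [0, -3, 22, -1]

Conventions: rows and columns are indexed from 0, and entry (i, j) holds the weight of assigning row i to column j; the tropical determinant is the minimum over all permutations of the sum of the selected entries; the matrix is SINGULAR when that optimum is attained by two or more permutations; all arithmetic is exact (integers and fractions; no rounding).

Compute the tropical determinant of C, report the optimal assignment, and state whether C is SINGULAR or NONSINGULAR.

σ = (0, 1, 2, 3): (-1) + 23 + (-3) + (-1) = 18
σ = (0, 1, 3, 2): (-1) + 23 + 22 + 22 = 66
σ = (0, 2, 1, 3): (-1) + 1 + 20 + (-1) = 19
σ = (0, 2, 3, 1): (-1) + 1 + 22 + (-3) = 19
σ = (0, 3, 1, 2): (-1) + 11 + 20 + 22 = 52
σ = (0, 3, 2, 1): (-1) + 11 + (-3) + (-3) = 4
σ = (1, 0, 2, 3): 26 + 7 + (-3) + (-1) = 29
σ = (1, 0, 3, 2): 26 + 7 + 22 + 22 = 77
σ = (1, 2, 0, 3): 26 + 1 + 19 + (-1) = 45
σ = (1, 2, 3, 0): 26 + 1 + 22 + 0 = 49
σ = (1, 3, 0, 2): 26 + 11 + 19 + 22 = 78
σ = (1, 3, 2, 0): 26 + 11 + (-3) + 0 = 34
σ = (2, 0, 1, 3): 24 + 7 + 20 + (-1) = 50
σ = (2, 0, 3, 1): 24 + 7 + 22 + (-3) = 50
σ = (2, 1, 0, 3): 24 + 23 + 19 + (-1) = 65
σ = (2, 1, 3, 0): 24 + 23 + 22 + 0 = 69
σ = (2, 3, 0, 1): 24 + 11 + 19 + (-3) = 51
σ = (2, 3, 1, 0): 24 + 11 + 20 + 0 = 55
σ = (3, 0, 1, 2): 3 + 7 + 20 + 22 = 52
σ = (3, 0, 2, 1): 3 + 7 + (-3) + (-3) = 4
σ = (3, 1, 0, 2): 3 + 23 + 19 + 22 = 67
σ = (3, 1, 2, 0): 3 + 23 + (-3) + 0 = 23
σ = (3, 2, 0, 1): 3 + 1 + 19 + (-3) = 20
σ = (3, 2, 1, 0): 3 + 1 + 20 + 0 = 24
Optimal value attained by: σ = (0, 3, 2, 1).
Answer: det⊕(C) = 4; verdict: SINGULAR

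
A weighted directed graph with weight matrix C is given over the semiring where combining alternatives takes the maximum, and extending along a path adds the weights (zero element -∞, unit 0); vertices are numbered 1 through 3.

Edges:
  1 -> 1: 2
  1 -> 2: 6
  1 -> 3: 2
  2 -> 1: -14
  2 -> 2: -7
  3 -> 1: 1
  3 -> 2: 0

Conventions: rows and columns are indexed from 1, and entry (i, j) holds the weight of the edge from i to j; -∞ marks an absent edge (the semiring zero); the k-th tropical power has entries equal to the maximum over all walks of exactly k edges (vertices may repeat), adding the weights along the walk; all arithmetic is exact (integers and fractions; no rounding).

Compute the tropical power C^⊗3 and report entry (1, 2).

C^⊗2:
  [4, 8, 4]
  [-12, -8, -12]
  [3, 7, 3]
C^⊗3:
  [6, 10, 6]
  [-10, -6, -10]
  [5, 9, 5]
Key observation: the optimum is the walk 1->1->1->2, with weight 2 + 2 + 6 = 10.
Optimal value attained by: walk 1->1->1->2.
Answer: (C^⊗3)[1][2] = 10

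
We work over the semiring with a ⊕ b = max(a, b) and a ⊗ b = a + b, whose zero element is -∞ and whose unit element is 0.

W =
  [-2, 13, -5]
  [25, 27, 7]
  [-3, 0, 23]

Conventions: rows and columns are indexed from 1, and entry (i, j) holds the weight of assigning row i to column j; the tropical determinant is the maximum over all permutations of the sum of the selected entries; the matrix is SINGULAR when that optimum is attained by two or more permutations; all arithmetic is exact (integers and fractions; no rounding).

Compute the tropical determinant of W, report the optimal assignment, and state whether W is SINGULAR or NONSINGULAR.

σ = (1, 2, 3): (-2) + 27 + 23 = 48
σ = (1, 3, 2): (-2) + 7 + 0 = 5
σ = (2, 1, 3): 13 + 25 + 23 = 61
σ = (2, 3, 1): 13 + 7 + (-3) = 17
σ = (3, 1, 2): (-5) + 25 + 0 = 20
σ = (3, 2, 1): (-5) + 27 + (-3) = 19
Optimal value attained by: σ = (2, 1, 3).
Answer: det⊕(W) = 61; verdict: NONSINGULAR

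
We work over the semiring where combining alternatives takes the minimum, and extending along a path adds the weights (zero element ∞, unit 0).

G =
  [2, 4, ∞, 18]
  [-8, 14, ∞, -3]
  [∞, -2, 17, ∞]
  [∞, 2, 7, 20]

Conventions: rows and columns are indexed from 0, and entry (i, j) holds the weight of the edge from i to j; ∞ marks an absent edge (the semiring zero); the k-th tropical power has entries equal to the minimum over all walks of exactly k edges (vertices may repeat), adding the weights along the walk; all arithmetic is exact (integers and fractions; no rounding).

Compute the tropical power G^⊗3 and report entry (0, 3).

G^⊗2:
  [-4, 6, 25, 1]
  [-6, -4, 4, 10]
  [-10, 12, 34, -5]
  [-6, 5, 24, -1]
G^⊗3:
  [-2, 0, 8, 3]
  [-12, -2, 17, -7]
  [-8, -6, 2, 8]
  [-4, -2, 6, 2]
Key observation: the optimum is the walk 0->0->1->3, with weight 2 + 4 + (-3) = 3.
Optimal value attained by: walk 0->0->1->3.
Answer: (G^⊗3)[0][3] = 3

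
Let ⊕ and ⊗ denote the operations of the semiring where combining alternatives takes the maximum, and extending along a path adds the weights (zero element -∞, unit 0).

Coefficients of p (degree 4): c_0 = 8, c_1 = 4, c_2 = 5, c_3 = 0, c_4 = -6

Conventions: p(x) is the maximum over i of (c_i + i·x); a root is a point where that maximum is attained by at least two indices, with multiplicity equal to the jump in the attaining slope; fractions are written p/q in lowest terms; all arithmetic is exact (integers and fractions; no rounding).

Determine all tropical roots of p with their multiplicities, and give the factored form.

hull edge (i=0, c=8) to (i=2, c=5): slope -3/2, span 2
hull edge (i=2, c=5) to (i=3, c=0): slope -5, span 1
hull edge (i=3, c=0) to (i=4, c=-6): slope -6, span 1
Factored form: p(x) = -6 ⊗ (x ⊕ 3/2) ⊗ (x ⊕ 3/2) ⊗ (x ⊕ 5) ⊗ (x ⊕ 6)
Answer: roots = 3/2 (mult 2), 5 (mult 1), 6 (mult 1)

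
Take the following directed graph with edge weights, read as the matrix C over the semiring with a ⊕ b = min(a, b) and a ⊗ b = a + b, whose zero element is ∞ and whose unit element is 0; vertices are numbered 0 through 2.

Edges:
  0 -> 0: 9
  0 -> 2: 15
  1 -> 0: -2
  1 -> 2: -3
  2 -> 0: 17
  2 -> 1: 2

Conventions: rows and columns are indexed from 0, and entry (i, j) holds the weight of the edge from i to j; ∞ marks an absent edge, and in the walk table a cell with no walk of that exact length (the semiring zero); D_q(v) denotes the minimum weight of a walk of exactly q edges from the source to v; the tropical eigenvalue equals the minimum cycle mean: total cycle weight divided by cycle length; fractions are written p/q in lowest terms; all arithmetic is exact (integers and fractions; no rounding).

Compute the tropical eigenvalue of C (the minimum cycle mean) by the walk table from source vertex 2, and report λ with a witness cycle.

q=0: [∞, ∞, 0]
q=1: [17, 2, ∞]
q=2: [0, ∞, -1]
q=3: [9, 1, 15]
Optimal cycle mean attained by: cycle 1->2->1, total (-3) + 2, length 2.
Answer: λ = -1/2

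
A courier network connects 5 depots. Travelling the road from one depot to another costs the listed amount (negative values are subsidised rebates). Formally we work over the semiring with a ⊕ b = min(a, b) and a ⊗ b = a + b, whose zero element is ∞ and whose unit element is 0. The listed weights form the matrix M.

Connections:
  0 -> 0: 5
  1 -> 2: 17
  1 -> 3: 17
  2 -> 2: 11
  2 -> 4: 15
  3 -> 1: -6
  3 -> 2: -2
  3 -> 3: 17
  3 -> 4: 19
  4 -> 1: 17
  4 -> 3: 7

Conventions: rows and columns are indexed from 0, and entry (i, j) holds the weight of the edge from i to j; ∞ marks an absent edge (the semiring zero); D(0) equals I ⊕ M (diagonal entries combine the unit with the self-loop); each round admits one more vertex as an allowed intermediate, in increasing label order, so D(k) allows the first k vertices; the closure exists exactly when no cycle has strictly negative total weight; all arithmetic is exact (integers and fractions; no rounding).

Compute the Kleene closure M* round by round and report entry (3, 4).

D(0):
  [0, ∞, ∞, ∞, ∞]
  [∞, 0, 17, 17, ∞]
  [∞, ∞, 0, ∞, 15]
  [∞, -6, -2, 0, 19]
  [∞, 17, ∞, 7, 0]
D(1):
  [0, ∞, ∞, ∞, ∞]
  [∞, 0, 17, 17, ∞]
  [∞, ∞, 0, ∞, 15]
  [∞, -6, -2, 0, 19]
  [∞, 17, ∞, 7, 0]
D(2):
  [0, ∞, ∞, ∞, ∞]
  [∞, 0, 17, 17, ∞]
  [∞, ∞, 0, ∞, 15]
  [∞, -6, -2, 0, 19]
  [∞, 17, 34, 7, 0]
D(3):
  [0, ∞, ∞, ∞, ∞]
  [∞, 0, 17, 17, 32]
  [∞, ∞, 0, ∞, 15]
  [∞, -6, -2, 0, 13]
  [∞, 17, 34, 7, 0]
D(4):
  [0, ∞, ∞, ∞, ∞]
  [∞, 0, 15, 17, 30]
  [∞, ∞, 0, ∞, 15]
  [∞, -6, -2, 0, 13]
  [∞, 1, 5, 7, 0]
D(5):
  [0, ∞, ∞, ∞, ∞]
  [∞, 0, 15, 17, 30]
  [∞, 16, 0, 22, 15]
  [∞, -6, -2, 0, 13]
  [∞, 1, 5, 7, 0]
Answer: M*[3][4] = 13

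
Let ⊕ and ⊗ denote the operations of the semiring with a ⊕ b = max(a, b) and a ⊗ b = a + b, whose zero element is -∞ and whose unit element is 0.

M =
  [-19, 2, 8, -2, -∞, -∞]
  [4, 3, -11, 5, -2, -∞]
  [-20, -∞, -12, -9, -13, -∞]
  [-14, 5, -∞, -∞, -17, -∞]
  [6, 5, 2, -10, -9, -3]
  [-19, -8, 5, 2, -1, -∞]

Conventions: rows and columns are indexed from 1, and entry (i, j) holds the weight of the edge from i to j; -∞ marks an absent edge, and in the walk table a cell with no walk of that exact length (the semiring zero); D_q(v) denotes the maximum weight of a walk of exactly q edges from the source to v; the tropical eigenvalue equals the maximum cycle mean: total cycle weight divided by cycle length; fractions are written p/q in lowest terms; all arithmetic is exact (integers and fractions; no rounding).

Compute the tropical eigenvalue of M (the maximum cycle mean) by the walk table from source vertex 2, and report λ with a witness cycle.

q=0: [-∞, 0, -∞, -∞, -∞, -∞]
q=1: [4, 3, -11, 5, -2, -∞]
q=2: [7, 10, 12, 8, 1, -5]
q=3: [14, 13, 15, 15, 8, -2]
q=4: [17, 20, 22, 18, 11, 5]
q=5: [24, 23, 25, 25, 18, 8]
q=6: [27, 30, 32, 28, 21, 15]
Optimal cycle mean attained by: cycle 2->4->2, total 5 + 5, length 2.
Answer: λ = 5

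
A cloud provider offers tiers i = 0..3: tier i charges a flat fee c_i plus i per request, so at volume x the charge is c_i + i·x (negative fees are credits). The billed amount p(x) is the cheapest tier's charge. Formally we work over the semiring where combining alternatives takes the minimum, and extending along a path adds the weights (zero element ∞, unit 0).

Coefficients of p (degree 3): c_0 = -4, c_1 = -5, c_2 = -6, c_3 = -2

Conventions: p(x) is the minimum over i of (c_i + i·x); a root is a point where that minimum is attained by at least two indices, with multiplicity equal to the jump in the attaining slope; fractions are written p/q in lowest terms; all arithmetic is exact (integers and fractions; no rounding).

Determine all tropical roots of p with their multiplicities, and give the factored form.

hull edge (i=0, c=-4) to (i=2, c=-6): slope -1, span 2
hull edge (i=2, c=-6) to (i=3, c=-2): slope 4, span 1
Factored form: p(x) = -2 ⊗ (x ⊕ (-4)) ⊗ (x ⊕ 1) ⊗ (x ⊕ 1)
Answer: roots = -4 (mult 1), 1 (mult 2)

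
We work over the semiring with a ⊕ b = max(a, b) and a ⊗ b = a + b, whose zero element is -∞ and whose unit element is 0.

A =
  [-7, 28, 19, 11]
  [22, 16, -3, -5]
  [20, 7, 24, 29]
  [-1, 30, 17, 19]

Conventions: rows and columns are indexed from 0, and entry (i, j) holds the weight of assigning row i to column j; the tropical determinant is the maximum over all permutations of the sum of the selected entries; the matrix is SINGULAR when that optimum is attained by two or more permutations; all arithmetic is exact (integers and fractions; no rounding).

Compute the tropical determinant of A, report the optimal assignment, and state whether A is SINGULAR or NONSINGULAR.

σ = (0, 1, 2, 3): (-7) + 16 + 24 + 19 = 52
σ = (0, 1, 3, 2): (-7) + 16 + 29 + 17 = 55
σ = (0, 2, 1, 3): (-7) + (-3) + 7 + 19 = 16
σ = (0, 2, 3, 1): (-7) + (-3) + 29 + 30 = 49
σ = (0, 3, 1, 2): (-7) + (-5) + 7 + 17 = 12
σ = (0, 3, 2, 1): (-7) + (-5) + 24 + 30 = 42
σ = (1, 0, 2, 3): 28 + 22 + 24 + 19 = 93
σ = (1, 0, 3, 2): 28 + 22 + 29 + 17 = 96
σ = (1, 2, 0, 3): 28 + (-3) + 20 + 19 = 64
σ = (1, 2, 3, 0): 28 + (-3) + 29 + (-1) = 53
σ = (1, 3, 0, 2): 28 + (-5) + 20 + 17 = 60
σ = (1, 3, 2, 0): 28 + (-5) + 24 + (-1) = 46
σ = (2, 0, 1, 3): 19 + 22 + 7 + 19 = 67
σ = (2, 0, 3, 1): 19 + 22 + 29 + 30 = 100
σ = (2, 1, 0, 3): 19 + 16 + 20 + 19 = 74
σ = (2, 1, 3, 0): 19 + 16 + 29 + (-1) = 63
σ = (2, 3, 0, 1): 19 + (-5) + 20 + 30 = 64
σ = (2, 3, 1, 0): 19 + (-5) + 7 + (-1) = 20
σ = (3, 0, 1, 2): 11 + 22 + 7 + 17 = 57
σ = (3, 0, 2, 1): 11 + 22 + 24 + 30 = 87
σ = (3, 1, 0, 2): 11 + 16 + 20 + 17 = 64
σ = (3, 1, 2, 0): 11 + 16 + 24 + (-1) = 50
σ = (3, 2, 0, 1): 11 + (-3) + 20 + 30 = 58
σ = (3, 2, 1, 0): 11 + (-3) + 7 + (-1) = 14
Optimal value attained by: σ = (2, 0, 3, 1).
Answer: det⊕(A) = 100; verdict: NONSINGULAR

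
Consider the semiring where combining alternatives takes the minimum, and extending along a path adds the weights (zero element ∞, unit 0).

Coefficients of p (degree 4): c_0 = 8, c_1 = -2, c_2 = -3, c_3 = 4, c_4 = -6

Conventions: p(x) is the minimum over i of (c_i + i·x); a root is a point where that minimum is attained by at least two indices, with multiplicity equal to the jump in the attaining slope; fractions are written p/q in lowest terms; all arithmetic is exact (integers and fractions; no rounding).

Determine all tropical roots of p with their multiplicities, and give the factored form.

hull edge (i=0, c=8) to (i=1, c=-2): slope -10, span 1
hull edge (i=1, c=-2) to (i=4, c=-6): slope -4/3, span 3
Factored form: p(x) = -6 ⊗ (x ⊕ 4/3) ⊗ (x ⊕ 4/3) ⊗ (x ⊕ 4/3) ⊗ (x ⊕ 10)
Answer: roots = 4/3 (mult 3), 10 (mult 1)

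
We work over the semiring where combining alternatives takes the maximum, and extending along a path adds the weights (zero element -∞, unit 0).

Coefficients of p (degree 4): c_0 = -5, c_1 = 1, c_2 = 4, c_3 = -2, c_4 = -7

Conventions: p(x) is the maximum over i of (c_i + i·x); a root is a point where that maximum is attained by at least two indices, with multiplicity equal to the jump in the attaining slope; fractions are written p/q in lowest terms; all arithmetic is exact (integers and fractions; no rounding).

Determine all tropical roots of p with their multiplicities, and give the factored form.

hull edge (i=0, c=-5) to (i=1, c=1): slope 6, span 1
hull edge (i=1, c=1) to (i=2, c=4): slope 3, span 1
hull edge (i=2, c=4) to (i=4, c=-7): slope -11/2, span 2
Factored form: p(x) = -7 ⊗ (x ⊕ (-6)) ⊗ (x ⊕ (-3)) ⊗ (x ⊕ 11/2) ⊗ (x ⊕ 11/2)
Answer: roots = -6 (mult 1), -3 (mult 1), 11/2 (mult 2)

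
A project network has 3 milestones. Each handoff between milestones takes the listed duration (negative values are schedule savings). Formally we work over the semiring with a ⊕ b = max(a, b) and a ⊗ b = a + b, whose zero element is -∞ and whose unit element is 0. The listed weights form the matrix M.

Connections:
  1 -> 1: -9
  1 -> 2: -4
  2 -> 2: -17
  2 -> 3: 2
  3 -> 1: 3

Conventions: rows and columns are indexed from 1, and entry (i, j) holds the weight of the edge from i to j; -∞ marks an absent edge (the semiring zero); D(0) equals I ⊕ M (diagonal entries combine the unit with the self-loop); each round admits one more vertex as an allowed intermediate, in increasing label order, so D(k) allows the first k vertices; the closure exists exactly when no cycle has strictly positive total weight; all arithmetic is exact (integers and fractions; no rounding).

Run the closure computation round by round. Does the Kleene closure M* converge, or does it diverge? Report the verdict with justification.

D(0):
  [0, -4, -∞]
  [-∞, 0, 2]
  [3, -∞, 0]
D(1):
  [0, -4, -∞]
  [-∞, 0, 2]
  [3, -1, 0]
Detection: at round 2, diagonal entry (3, 3) turns strictly positive.
Key observation: the cycle 3->1->2->3 has total weight 3 + (-4) + 2, which is strictly positive.
Answer: DIVERGES — positive cycle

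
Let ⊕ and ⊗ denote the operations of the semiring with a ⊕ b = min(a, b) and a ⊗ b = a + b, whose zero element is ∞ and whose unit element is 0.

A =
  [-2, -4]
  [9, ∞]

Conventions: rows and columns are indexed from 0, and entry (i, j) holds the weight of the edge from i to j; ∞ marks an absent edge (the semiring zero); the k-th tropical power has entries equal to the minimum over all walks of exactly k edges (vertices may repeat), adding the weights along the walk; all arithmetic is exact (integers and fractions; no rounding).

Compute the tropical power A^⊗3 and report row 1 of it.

A^⊗2:
  [-4, -6]
  [7, 5]
A^⊗3:
  [-6, -8]
  [5, 3]
Answer: row 1 of A^⊗3 = [5, 3]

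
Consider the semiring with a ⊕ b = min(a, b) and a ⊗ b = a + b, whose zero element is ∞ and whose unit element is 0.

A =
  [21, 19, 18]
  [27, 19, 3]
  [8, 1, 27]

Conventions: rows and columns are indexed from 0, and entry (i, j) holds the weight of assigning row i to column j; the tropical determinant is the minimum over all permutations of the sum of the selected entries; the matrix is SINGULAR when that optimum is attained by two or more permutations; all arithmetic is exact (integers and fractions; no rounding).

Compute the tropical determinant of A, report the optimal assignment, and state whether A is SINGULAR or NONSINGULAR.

σ = (0, 1, 2): 21 + 19 + 27 = 67
σ = (0, 2, 1): 21 + 3 + 1 = 25
σ = (1, 0, 2): 19 + 27 + 27 = 73
σ = (1, 2, 0): 19 + 3 + 8 = 30
σ = (2, 0, 1): 18 + 27 + 1 = 46
σ = (2, 1, 0): 18 + 19 + 8 = 45
Optimal value attained by: σ = (0, 2, 1).
Answer: det⊕(A) = 25; verdict: NONSINGULAR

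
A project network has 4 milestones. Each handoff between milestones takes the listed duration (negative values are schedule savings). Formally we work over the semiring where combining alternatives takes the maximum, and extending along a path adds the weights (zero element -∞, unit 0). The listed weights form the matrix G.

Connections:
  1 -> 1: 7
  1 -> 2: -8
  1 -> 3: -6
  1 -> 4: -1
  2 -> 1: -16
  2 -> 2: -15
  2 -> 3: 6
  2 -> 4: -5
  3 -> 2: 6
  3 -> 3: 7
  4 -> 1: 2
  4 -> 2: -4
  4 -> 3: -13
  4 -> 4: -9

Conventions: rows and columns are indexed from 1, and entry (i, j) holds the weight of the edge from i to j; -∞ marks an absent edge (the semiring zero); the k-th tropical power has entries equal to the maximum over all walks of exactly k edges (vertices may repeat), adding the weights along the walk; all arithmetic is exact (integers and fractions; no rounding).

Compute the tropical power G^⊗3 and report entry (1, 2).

G^⊗2:
  [14, 0, 1, 6]
  [-3, 12, 13, -14]
  [-10, 13, 14, 1]
  [9, -6, 2, 1]
G^⊗3:
  [21, 7, 8, 13]
  [4, 19, 20, 7]
  [3, 20, 21, 8]
  [16, 8, 9, 8]
Key observation: the optimum is the walk 1->1->3->2, with weight 7 + (-6) + 6 = 7.
Optimal value attained by: walk 1->1->3->2.
Answer: (G^⊗3)[1][2] = 7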